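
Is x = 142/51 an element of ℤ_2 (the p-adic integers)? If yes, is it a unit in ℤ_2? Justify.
x ∈ ℤ_2 but not a unit; v_2(x) = 1 > 0

ℤ_2 = {x ∈ ℚ_2 : v_2(x) ≥ 0} and ℤ_2^× = {x ∈ ℤ_2 : v_2(x) = 0}. Here v_2(142/51) = v_2(num) − v_2(den) = 1; compare against these criteria.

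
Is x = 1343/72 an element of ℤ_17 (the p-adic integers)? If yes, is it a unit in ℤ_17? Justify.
x ∈ ℤ_17 but not a unit; v_17(x) = 1 > 0

ℤ_17 = {x ∈ ℚ_17 : v_17(x) ≥ 0} and ℤ_17^× = {x ∈ ℤ_17 : v_17(x) = 0}. Here v_17(1343/72) = v_17(num) − v_17(den) = 1; compare against these criteria.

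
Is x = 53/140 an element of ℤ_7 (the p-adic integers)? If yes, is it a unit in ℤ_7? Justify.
x ∉ ℤ_7 (v_7(x) = -1 < 0)

ℤ_7 = {x ∈ ℚ_7 : v_7(x) ≥ 0} and ℤ_7^× = {x ∈ ℤ_7 : v_7(x) = 0}. Here v_7(53/140) = v_7(num) − v_7(den) = -1; compare against these criteria.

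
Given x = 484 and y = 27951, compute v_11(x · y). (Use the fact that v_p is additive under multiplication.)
v_11(13528284) = 5

v_p(x) = 2 (factor: 484 = 11^2 · 4); v_p(y) = 3 (factor: 27951 = 11^3 · 21). Additivity: v_p(xy) = v_p(x) + v_p(y) = 2 + 3 = 5. (Direct check: xy = 13528284 = 11^5 · (84).)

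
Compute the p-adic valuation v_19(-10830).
v_19(-10830) = 2

v_19(n) is the largest exponent k such that 19^k divides n. Factor out: -10830 = -19^2 · 30. (Sign doesn't affect v_p.) So v_19(-10830) = 2.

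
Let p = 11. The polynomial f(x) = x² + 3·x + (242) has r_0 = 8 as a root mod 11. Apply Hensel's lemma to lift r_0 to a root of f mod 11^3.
r_2 = 965 (mod 1331)

Hensel: r_{i+1} = r_i − f(r_i)·(f′(r_i))^{-1} mod 11^{i+2}, f′(x) = 2x + 3. Iterate:
  r_0 = 8 (mod 11)
  r_1 = 118 (mod 121)
  r_2 = 965 (mod 1331)
Final: r = 965 satisfies f(r) ≡ 0 mod 11^3.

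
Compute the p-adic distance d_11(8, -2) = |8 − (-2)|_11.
d_11(8, -2) = 1

Step 1 — x − y = 8 − (-2) = 10. Step 2 — v_11(10) = 0 (factor: 10 = (11^0 · 10); the sign does not affect v_p). Step 3 — |x − y|_11 = 11^{0} = 1.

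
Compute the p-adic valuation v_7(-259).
v_7(-259) = 1

v_7(n) is the largest exponent k such that 7^k divides n. Factor out: -259 = -7^1 · 37. (Sign doesn't affect v_p.) So v_7(-259) = 1.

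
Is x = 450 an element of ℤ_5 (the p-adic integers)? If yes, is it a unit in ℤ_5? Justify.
x ∈ ℤ_5 but not a unit; v_5(x) = 2 > 0

ℤ_5 = {x ∈ ℚ_5 : v_5(x) ≥ 0} and ℤ_5^× = {x ∈ ℤ_5 : v_5(x) = 0}. Here v_5(450) = v_5(num) − v_5(den) = 2; compare against these criteria.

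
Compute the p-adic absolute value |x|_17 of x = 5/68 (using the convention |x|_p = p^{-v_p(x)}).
|5/68|_17 = 17

Step 1 — compute v_17(x) by factoring powers of 17 out of the numerator and denominator: v_17(5/68) = -1. Step 2 — apply |x|_p = p^{-v_p(x)} = 17^{1} = 17.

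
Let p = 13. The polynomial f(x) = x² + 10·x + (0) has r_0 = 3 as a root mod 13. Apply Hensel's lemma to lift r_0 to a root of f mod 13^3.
r_2 = 2187 (mod 2197)

Hensel: r_{i+1} = r_i − f(r_i)·(f′(r_i))^{-1} mod 13^{i+2}, f′(x) = 2x + 10. Iterate:
  r_0 = 3 (mod 13)
  r_1 = 159 (mod 169)
  r_2 = 2187 (mod 2197)
Final: r = 2187 satisfies f(r) ≡ 0 mod 13^3.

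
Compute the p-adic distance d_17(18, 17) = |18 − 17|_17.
d_17(18, 17) = 1

Step 1 — x − y = 18 − 17 = 1. Step 2 — v_17(1) = 0 (factor: 1 = (17^0 · 1); the sign does not affect v_p). Step 3 — |x − y|_17 = 17^{0} = 1.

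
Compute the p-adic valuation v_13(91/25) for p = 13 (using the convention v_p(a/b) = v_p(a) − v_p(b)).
v_13(91/25) = 1

Factor powers of 13 from the numerator and denominator of the reduced fraction: 91 = 13^1 · 7 and 25 = 13^0 · 25. Apply v_p(a/b) = v_p(a) − v_p(b): v_13(91/25) = 1 − 0 = 1.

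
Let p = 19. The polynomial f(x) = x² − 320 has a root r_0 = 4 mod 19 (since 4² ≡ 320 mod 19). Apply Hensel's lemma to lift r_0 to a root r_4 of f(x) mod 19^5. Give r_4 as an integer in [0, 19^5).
r_4 = 1141885 (mod 2476099)

Hensel's recurrence: r_{i+1} = r_i − f(r_i)·(f′(r_i))^{-1} mod 19^{i+2}, with f′(x) = 2x. Iterate:
  r_0 = 4 (mod 19)
  r_1 = 42 (mod 361)
  r_2 = 3291 (mod 6859)
  r_3 = 99317 (mod 130321)
  r_4 = 1141885 (mod 2476099)
Final: r_4 = 1141885, and one checks f(r_4) ≡ 0 mod 19^5.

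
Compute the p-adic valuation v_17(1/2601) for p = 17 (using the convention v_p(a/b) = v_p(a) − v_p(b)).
v_17(1/2601) = -2

Factor powers of 17 from the numerator and denominator of the reduced fraction: 1 = 17^0 · 1 and 2601 = 17^2 · 9. Apply v_p(a/b) = v_p(a) − v_p(b): v_17(1/2601) = 0 − 2 = -2.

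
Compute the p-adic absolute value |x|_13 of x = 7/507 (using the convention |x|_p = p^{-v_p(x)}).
|7/507|_13 = 169

Step 1 — compute v_13(x) by factoring powers of 13 out of the numerator and denominator: v_13(7/507) = -2. Step 2 — apply |x|_p = p^{-v_p(x)} = 13^{2} = 169.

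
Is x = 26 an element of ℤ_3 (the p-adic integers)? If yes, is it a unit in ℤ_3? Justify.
x ∈ ℤ_3^× (unit); v_3(x) = 0

ℤ_3 = {x ∈ ℚ_3 : v_3(x) ≥ 0} and ℤ_3^× = {x ∈ ℤ_3 : v_3(x) = 0}. Here v_3(26) = v_3(num) − v_3(den) = 0; compare against these criteria.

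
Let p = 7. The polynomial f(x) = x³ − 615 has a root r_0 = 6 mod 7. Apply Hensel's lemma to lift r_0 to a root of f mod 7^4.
r_3 = 1511 (mod 2401)

Hensel: r_{i+1} = r_i − f(r_i)/f′(r_i) mod 7^{i+2}, where f′(x) = 3x². Iterate:
  r_0 = 6 (mod 7)
  r_1 = 41 (mod 49)
  r_2 = 139 (mod 343)
  r_3 = 1511 (mod 2401)
Final: r = 1511 with f(r) ≡ 0 mod 7^4.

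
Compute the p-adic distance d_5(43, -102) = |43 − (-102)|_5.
d_5(43, -102) = 1/5

Step 1 — x − y = 43 − (-102) = 145. Step 2 — v_5(145) = 1 (factor: 145 = (5^1 · 29); the sign does not affect v_p). Step 3 — |x − y|_5 = 5^{-1} = 1/5.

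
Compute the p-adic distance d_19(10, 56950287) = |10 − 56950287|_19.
d_19(10, 56950287) = 1/2476099

Step 1 — x − y = 10 − 56950287 = -56950277. Step 2 — v_19(-56950277) = 5 (factor: -56950277 = −(19^5 · 23); the sign does not affect v_p). Step 3 — |x − y|_19 = 19^{-5} = 1/2476099.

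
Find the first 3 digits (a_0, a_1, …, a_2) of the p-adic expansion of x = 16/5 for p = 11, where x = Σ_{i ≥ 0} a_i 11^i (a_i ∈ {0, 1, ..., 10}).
(a_0, …, a_2) = (1, 9, 8)

v_11(16/5) = 0 (numerator and denominator both coprime to 11), so x ∈ ℤ_11^×. Compute digits iteratively via a_i = x_i mod 11, x_{i+1} = (x_i − a_i)/11, with x_0 = x:
  x_0 = 16/5;  a_0 = 1;  x_1 = (x_0 − 1)/11 = 1/5
  x_1 = 1/5;  a_1 = 9;  x_2 = (x_1 − 9)/11 = -4/5
  x_2 = -4/5;  a_2 = 8;  x_3 = (x_2 − 8)/11 = -4/5
Digits: (1, 9, 8).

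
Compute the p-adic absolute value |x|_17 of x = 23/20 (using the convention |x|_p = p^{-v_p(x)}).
|23/20|_17 = 1

Step 1 — compute v_17(x) by factoring powers of 17 out of the numerator and denominator: v_17(23/20) = 0. Step 2 — apply |x|_p = p^{-v_p(x)} = 17^{0} = 1.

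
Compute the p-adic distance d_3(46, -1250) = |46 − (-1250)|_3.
d_3(46, -1250) = 1/81

Step 1 — x − y = 46 − (-1250) = 1296. Step 2 — v_3(1296) = 4 (factor: 1296 = (3^4 · 16); the sign does not affect v_p). Step 3 — |x − y|_3 = 3^{-4} = 1/81.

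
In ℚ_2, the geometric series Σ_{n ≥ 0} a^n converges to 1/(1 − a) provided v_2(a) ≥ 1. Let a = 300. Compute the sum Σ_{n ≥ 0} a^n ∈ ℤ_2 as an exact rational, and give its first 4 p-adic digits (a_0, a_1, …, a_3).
Σ a^n = 1/(1 − a) = -1/299;  first 4 digits = (1, 0, 1, 1)

v_2(a) = 2 ≥ 1, so the series converges in ℤ_2 to 1/(1 − a) = 1/(1 − 300) = -1/299. Expand this rational in ℤ_2: compute digits iteratively via d_i = x_i mod 2, x_{i+1} = (x_i − d_i)/2. The first 4 digits are (1, 0, 1, 1).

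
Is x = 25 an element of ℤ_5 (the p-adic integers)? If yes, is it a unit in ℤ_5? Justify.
x ∈ ℤ_5 but not a unit; v_5(x) = 2 > 0

ℤ_5 = {x ∈ ℚ_5 : v_5(x) ≥ 0} and ℤ_5^× = {x ∈ ℤ_5 : v_5(x) = 0}. Here v_5(25) = v_5(num) − v_5(den) = 2; compare against these criteria.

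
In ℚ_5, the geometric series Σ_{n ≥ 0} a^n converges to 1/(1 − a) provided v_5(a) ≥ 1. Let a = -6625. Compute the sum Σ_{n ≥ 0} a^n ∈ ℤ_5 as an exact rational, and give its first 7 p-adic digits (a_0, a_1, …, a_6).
Σ a^n = 1/(1 − a) = 1/6626;  first 7 digits = (1, 0, 0, 2, 4, 2, 3)

v_5(a) = 3 ≥ 1, so the series converges in ℤ_5 to 1/(1 − a) = 1/(1 − (-6625)) = 1/6626. Expand this rational in ℤ_5: compute digits iteratively via d_i = x_i mod 5, x_{i+1} = (x_i − d_i)/5. The first 7 digits are (1, 0, 0, 2, 4, 2, 3).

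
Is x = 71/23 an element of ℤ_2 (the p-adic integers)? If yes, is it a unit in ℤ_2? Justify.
x ∈ ℤ_2^× (unit); v_2(x) = 0

ℤ_2 = {x ∈ ℚ_2 : v_2(x) ≥ 0} and ℤ_2^× = {x ∈ ℤ_2 : v_2(x) = 0}. Here v_2(71/23) = v_2(num) − v_2(den) = 0; compare against these criteria.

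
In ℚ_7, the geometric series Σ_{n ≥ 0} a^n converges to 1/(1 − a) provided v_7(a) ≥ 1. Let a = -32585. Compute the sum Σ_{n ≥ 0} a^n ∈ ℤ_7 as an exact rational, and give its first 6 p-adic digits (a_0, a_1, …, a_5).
Σ a^n = 1/(1 − a) = 1/32586;  first 6 digits = (1, 0, 0, 3, 0, 5)

v_7(a) = 3 ≥ 1, so the series converges in ℤ_7 to 1/(1 − a) = 1/(1 − (-32585)) = 1/32586. Expand this rational in ℤ_7: compute digits iteratively via d_i = x_i mod 7, x_{i+1} = (x_i − d_i)/7. The first 6 digits are (1, 0, 0, 3, 0, 5).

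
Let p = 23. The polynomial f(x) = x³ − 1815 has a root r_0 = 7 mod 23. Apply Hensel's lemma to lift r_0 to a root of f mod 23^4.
r_3 = 41844 (mod 279841)

Hensel: r_{i+1} = r_i − f(r_i)/f′(r_i) mod 23^{i+2}, where f′(x) = 3x². Iterate:
  r_0 = 7 (mod 23)
  r_1 = 53 (mod 529)
  r_2 = 5343 (mod 12167)
  r_3 = 41844 (mod 279841)
Final: r = 41844 with f(r) ≡ 0 mod 23^4.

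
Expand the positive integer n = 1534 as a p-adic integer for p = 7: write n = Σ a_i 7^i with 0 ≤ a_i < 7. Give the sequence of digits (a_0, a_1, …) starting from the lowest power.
(a_0, a_1, …) = (1, 2, 3, 4)

Repeated division by 7 gives the digits low-to-high: 1534 = 1 + 2·7^1 + 3·7^2 + 4·7^3. Digit sequence: (1, 2, 3, 4).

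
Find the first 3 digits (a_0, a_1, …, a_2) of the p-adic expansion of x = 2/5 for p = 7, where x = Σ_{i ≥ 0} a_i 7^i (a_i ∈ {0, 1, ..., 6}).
(a_0, …, a_2) = (6, 2, 1)

v_7(2/5) = 0 (numerator and denominator both coprime to 7), so x ∈ ℤ_7^×. Compute digits iteratively via a_i = x_i mod 7, x_{i+1} = (x_i − a_i)/7, with x_0 = x:
  x_0 = 2/5;  a_0 = 6;  x_1 = (x_0 − 6)/7 = -4/5
  x_1 = -4/5;  a_1 = 2;  x_2 = (x_1 − 2)/7 = -2/5
  x_2 = -2/5;  a_2 = 1;  x_3 = (x_2 − 1)/7 = -1/5
Digits: (6, 2, 1).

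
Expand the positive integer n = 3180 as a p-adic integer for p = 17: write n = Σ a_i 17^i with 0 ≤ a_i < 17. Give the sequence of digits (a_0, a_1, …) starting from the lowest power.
(a_0, a_1, …) = (1, 0, 11)

Repeated division by 17 gives the digits low-to-high: 3180 = 1 + 11·17^2. Digit sequence: (1, 0, 11).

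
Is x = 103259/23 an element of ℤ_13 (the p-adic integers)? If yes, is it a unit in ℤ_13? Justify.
x ∈ ℤ_13 but not a unit; v_13(x) = 3 > 0

ℤ_13 = {x ∈ ℚ_13 : v_13(x) ≥ 0} and ℤ_13^× = {x ∈ ℤ_13 : v_13(x) = 0}. Here v_13(103259/23) = v_13(num) − v_13(den) = 3; compare against these criteria.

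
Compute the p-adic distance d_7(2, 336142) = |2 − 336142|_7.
d_7(2, 336142) = 1/16807

Step 1 — x − y = 2 − 336142 = -336140. Step 2 — v_7(-336140) = 5 (factor: -336140 = −(7^5 · 20); the sign does not affect v_p). Step 3 — |x − y|_7 = 7^{-5} = 1/16807.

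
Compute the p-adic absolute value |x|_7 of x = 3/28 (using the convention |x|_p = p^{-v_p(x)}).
|3/28|_7 = 7

Step 1 — compute v_7(x) by factoring powers of 7 out of the numerator and denominator: v_7(3/28) = -1. Step 2 — apply |x|_p = p^{-v_p(x)} = 7^{1} = 7.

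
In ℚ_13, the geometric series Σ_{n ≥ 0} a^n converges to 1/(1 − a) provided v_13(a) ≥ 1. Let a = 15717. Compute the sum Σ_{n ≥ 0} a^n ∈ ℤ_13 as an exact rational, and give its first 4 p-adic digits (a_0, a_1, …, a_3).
Σ a^n = 1/(1 − a) = -1/15716;  first 4 digits = (1, 0, 2, 7)

v_13(a) = 2 ≥ 1, so the series converges in ℤ_13 to 1/(1 − a) = 1/(1 − 15717) = -1/15716. Expand this rational in ℤ_13: compute digits iteratively via d_i = x_i mod 13, x_{i+1} = (x_i − d_i)/13. The first 4 digits are (1, 0, 2, 7).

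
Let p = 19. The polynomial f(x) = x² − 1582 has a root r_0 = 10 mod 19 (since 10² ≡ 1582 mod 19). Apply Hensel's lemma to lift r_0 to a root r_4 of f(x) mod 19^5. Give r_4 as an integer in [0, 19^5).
r_4 = 458879 (mod 2476099)

Hensel's recurrence: r_{i+1} = r_i − f(r_i)·(f′(r_i))^{-1} mod 19^{i+2}, with f′(x) = 2x. Iterate:
  r_0 = 10 (mod 19)
  r_1 = 48 (mod 361)
  r_2 = 6185 (mod 6859)
  r_3 = 67916 (mod 130321)
  r_4 = 458879 (mod 2476099)
Final: r_4 = 458879, and one checks f(r_4) ≡ 0 mod 19^5.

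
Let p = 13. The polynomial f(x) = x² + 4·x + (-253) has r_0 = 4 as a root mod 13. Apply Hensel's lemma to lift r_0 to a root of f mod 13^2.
r_1 = 121 (mod 169)

Hensel: r_{i+1} = r_i − f(r_i)·(f′(r_i))^{-1} mod 13^{i+2}, f′(x) = 2x + 4. Iterate:
  r_0 = 4 (mod 13)
  r_1 = 121 (mod 169)
Final: r = 121 satisfies f(r) ≡ 0 mod 13^2.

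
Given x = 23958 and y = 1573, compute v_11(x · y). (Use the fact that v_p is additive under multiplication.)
v_11(37685934) = 5

v_p(x) = 3 (factor: 23958 = 11^3 · 18); v_p(y) = 2 (factor: 1573 = 11^2 · 13). Additivity: v_p(xy) = v_p(x) + v_p(y) = 3 + 2 = 5. (Direct check: xy = 37685934 = 11^5 · (234).)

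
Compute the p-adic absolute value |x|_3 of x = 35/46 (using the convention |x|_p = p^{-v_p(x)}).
|35/46|_3 = 1

Step 1 — compute v_3(x) by factoring powers of 3 out of the numerator and denominator: v_3(35/46) = 0. Step 2 — apply |x|_p = p^{-v_p(x)} = 3^{0} = 1.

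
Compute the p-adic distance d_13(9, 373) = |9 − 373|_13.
d_13(9, 373) = 1/13

Step 1 — x − y = 9 − 373 = -364. Step 2 — v_13(-364) = 1 (factor: -364 = −(13^1 · 28); the sign does not affect v_p). Step 3 — |x − y|_13 = 13^{-1} = 1/13.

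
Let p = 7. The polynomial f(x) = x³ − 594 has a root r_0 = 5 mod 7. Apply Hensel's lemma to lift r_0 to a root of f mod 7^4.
r_3 = 530 (mod 2401)

Hensel: r_{i+1} = r_i − f(r_i)/f′(r_i) mod 7^{i+2}, where f′(x) = 3x². Iterate:
  r_0 = 5 (mod 7)
  r_1 = 40 (mod 49)
  r_2 = 187 (mod 343)
  r_3 = 530 (mod 2401)
Final: r = 530 with f(r) ≡ 0 mod 7^4.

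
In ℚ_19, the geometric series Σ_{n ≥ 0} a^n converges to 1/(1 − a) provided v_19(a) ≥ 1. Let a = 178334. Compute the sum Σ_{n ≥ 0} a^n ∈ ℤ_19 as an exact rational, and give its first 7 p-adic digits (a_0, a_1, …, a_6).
Σ a^n = 1/(1 − a) = -1/178333;  first 7 digits = (1, 0, 0, 7, 1, 0, 11)

v_19(a) = 3 ≥ 1, so the series converges in ℤ_19 to 1/(1 − a) = 1/(1 − 178334) = -1/178333. Expand this rational in ℤ_19: compute digits iteratively via d_i = x_i mod 19, x_{i+1} = (x_i − d_i)/19. The first 7 digits are (1, 0, 0, 7, 1, 0, 11).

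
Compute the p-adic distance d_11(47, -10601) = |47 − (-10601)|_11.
d_11(47, -10601) = 1/1331

Step 1 — x − y = 47 − (-10601) = 10648. Step 2 — v_11(10648) = 3 (factor: 10648 = (11^3 · 8); the sign does not affect v_p). Step 3 — |x − y|_11 = 11^{-3} = 1/1331.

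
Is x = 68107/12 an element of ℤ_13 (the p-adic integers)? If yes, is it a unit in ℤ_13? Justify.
x ∈ ℤ_13 but not a unit; v_13(x) = 3 > 0

ℤ_13 = {x ∈ ℚ_13 : v_13(x) ≥ 0} and ℤ_13^× = {x ∈ ℤ_13 : v_13(x) = 0}. Here v_13(68107/12) = v_13(num) − v_13(den) = 3; compare against these criteria.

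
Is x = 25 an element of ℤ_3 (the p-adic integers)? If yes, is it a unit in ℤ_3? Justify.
x ∈ ℤ_3^× (unit); v_3(x) = 0

ℤ_3 = {x ∈ ℚ_3 : v_3(x) ≥ 0} and ℤ_3^× = {x ∈ ℤ_3 : v_3(x) = 0}. Here v_3(25) = v_3(num) − v_3(den) = 0; compare against these criteria.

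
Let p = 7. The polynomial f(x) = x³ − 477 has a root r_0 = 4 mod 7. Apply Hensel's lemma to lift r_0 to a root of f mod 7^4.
r_3 = 424 (mod 2401)

Hensel: r_{i+1} = r_i − f(r_i)/f′(r_i) mod 7^{i+2}, where f′(x) = 3x². Iterate:
  r_0 = 4 (mod 7)
  r_1 = 32 (mod 49)
  r_2 = 81 (mod 343)
  r_3 = 424 (mod 2401)
Final: r = 424 with f(r) ≡ 0 mod 7^4.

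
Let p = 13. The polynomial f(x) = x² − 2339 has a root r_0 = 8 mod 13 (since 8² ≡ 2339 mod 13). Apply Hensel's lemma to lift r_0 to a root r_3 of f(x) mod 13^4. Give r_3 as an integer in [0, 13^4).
r_3 = 17272 (mod 28561)

Hensel's recurrence: r_{i+1} = r_i − f(r_i)·(f′(r_i))^{-1} mod 13^{i+2}, with f′(x) = 2x. Iterate:
  r_0 = 8 (mod 13)
  r_1 = 34 (mod 169)
  r_2 = 1893 (mod 2197)
  r_3 = 17272 (mod 28561)
Final: r_3 = 17272, and one checks f(r_3) ≡ 0 mod 13^4.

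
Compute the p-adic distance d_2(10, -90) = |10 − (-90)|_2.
d_2(10, -90) = 1/4

Step 1 — x − y = 10 − (-90) = 100. Step 2 — v_2(100) = 2 (factor: 100 = (2^2 · 25); the sign does not affect v_p). Step 3 — |x − y|_2 = 2^{-2} = 1/4.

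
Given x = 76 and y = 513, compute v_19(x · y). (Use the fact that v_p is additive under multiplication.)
v_19(38988) = 2

v_p(x) = 1 (factor: 76 = 19^1 · 4); v_p(y) = 1 (factor: 513 = 19^1 · 27). Additivity: v_p(xy) = v_p(x) + v_p(y) = 1 + 1 = 2. (Direct check: xy = 38988 = 19^2 · (108).)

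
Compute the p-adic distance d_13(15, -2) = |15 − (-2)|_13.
d_13(15, -2) = 1

Step 1 — x − y = 15 − (-2) = 17. Step 2 — v_13(17) = 0 (factor: 17 = (13^0 · 17); the sign does not affect v_p). Step 3 — |x − y|_13 = 13^{0} = 1.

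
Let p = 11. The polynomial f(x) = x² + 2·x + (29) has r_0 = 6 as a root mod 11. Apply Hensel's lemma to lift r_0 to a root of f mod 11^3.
r_2 = 545 (mod 1331)

Hensel: r_{i+1} = r_i − f(r_i)·(f′(r_i))^{-1} mod 11^{i+2}, f′(x) = 2x + 2. Iterate:
  r_0 = 6 (mod 11)
  r_1 = 61 (mod 121)
  r_2 = 545 (mod 1331)
Final: r = 545 satisfies f(r) ≡ 0 mod 11^3.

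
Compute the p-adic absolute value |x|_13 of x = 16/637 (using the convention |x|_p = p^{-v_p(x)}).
|16/637|_13 = 13

Step 1 — compute v_13(x) by factoring powers of 13 out of the numerator and denominator: v_13(16/637) = -1. Step 2 — apply |x|_p = p^{-v_p(x)} = 13^{1} = 13.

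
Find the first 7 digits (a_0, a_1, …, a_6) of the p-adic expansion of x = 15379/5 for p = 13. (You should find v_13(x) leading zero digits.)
(a_0, …, a_6) = (0, 0, 0, 4, 5, 10, 7)

v_13(15379/5) = 3, so a_0 = ... = a_2 = 0. Factor out: x = 13^3 · u with u = 7/5 a unit in ℤ_13. Expand u iteratively via a_{v+i} = u_i mod 13, u_{i+1} = (u_i − a_{v+i})/13:
  u_0 = 7/5;  a_3 = 4;  u_1 = (u_0 − 4)/13 = -1/5
  u_1 = -1/5;  a_4 = 5;  u_2 = (u_1 − 5)/13 = -2/5
  u_2 = -2/5;  a_5 = 10;  u_3 = (u_2 − 10)/13 = -4/5
  u_3 = -4/5;  a_6 = 7;  u_4 = (u_3 − 7)/13 = -3/5
Digits: (0, 0, 0, 4, 5, 10, 7).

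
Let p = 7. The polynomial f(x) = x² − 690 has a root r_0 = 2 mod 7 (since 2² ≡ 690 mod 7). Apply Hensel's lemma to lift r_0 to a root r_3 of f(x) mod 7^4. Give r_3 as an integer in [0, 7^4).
r_3 = 1374 (mod 2401)

Hensel's recurrence: r_{i+1} = r_i − f(r_i)·(f′(r_i))^{-1} mod 7^{i+2}, with f′(x) = 2x. Iterate:
  r_0 = 2 (mod 7)
  r_1 = 2 (mod 49)
  r_2 = 2 (mod 343)
  r_3 = 1374 (mod 2401)
Final: r_3 = 1374, and one checks f(r_3) ≡ 0 mod 7^4.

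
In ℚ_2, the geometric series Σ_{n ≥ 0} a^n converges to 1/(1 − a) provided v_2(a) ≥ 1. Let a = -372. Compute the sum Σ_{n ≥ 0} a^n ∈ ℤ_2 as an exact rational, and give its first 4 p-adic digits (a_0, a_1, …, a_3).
Σ a^n = 1/(1 − a) = 1/373;  first 4 digits = (1, 0, 1, 1)

v_2(a) = 2 ≥ 1, so the series converges in ℤ_2 to 1/(1 − a) = 1/(1 − (-372)) = 1/373. Expand this rational in ℤ_2: compute digits iteratively via d_i = x_i mod 2, x_{i+1} = (x_i − d_i)/2. The first 4 digits are (1, 0, 1, 1).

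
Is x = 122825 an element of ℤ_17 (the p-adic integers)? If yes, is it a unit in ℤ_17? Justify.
x ∈ ℤ_17 but not a unit; v_17(x) = 3 > 0

ℤ_17 = {x ∈ ℚ_17 : v_17(x) ≥ 0} and ℤ_17^× = {x ∈ ℤ_17 : v_17(x) = 0}. Here v_17(122825) = v_17(num) − v_17(den) = 3; compare against these criteria.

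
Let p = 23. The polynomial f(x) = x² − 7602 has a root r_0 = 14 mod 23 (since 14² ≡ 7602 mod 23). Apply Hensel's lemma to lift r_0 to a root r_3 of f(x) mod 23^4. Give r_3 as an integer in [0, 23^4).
r_3 = 140199 (mod 279841)

Hensel's recurrence: r_{i+1} = r_i − f(r_i)·(f′(r_i))^{-1} mod 23^{i+2}, with f′(x) = 2x. Iterate:
  r_0 = 14 (mod 23)
  r_1 = 14 (mod 529)
  r_2 = 6362 (mod 12167)
  r_3 = 140199 (mod 279841)
Final: r_3 = 140199, and one checks f(r_3) ≡ 0 mod 23^4.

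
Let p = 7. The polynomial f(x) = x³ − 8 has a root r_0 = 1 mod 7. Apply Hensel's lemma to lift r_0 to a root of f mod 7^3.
r_2 = 36 (mod 343)

Hensel: r_{i+1} = r_i − f(r_i)/f′(r_i) mod 7^{i+2}, where f′(x) = 3x². Iterate:
  r_0 = 1 (mod 7)
  r_1 = 36 (mod 49)
  r_2 = 36 (mod 343)
Final: r = 36 with f(r) ≡ 0 mod 7^3.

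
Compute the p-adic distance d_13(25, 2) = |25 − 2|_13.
d_13(25, 2) = 1

Step 1 — x − y = 25 − 2 = 23. Step 2 — v_13(23) = 0 (factor: 23 = (13^0 · 23); the sign does not affect v_p). Step 3 — |x − y|_13 = 13^{0} = 1.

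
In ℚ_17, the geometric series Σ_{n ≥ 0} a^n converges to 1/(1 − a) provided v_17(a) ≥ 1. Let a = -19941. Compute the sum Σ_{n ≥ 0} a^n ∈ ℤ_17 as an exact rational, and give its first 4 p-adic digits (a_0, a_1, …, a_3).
Σ a^n = 1/(1 − a) = 1/19942;  first 4 digits = (1, 0, 16, 12)

v_17(a) = 2 ≥ 1, so the series converges in ℤ_17 to 1/(1 − a) = 1/(1 − (-19941)) = 1/19942. Expand this rational in ℤ_17: compute digits iteratively via d_i = x_i mod 17, x_{i+1} = (x_i − d_i)/17. The first 4 digits are (1, 0, 16, 12).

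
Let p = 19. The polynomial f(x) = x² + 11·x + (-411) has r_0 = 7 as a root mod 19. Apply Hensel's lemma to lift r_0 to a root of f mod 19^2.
r_1 = 235 (mod 361)

Hensel: r_{i+1} = r_i − f(r_i)·(f′(r_i))^{-1} mod 19^{i+2}, f′(x) = 2x + 11. Iterate:
  r_0 = 7 (mod 19)
  r_1 = 235 (mod 361)
Final: r = 235 satisfies f(r) ≡ 0 mod 19^2.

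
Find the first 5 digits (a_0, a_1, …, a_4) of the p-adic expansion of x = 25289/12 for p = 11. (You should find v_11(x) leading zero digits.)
(a_0, …, a_4) = (0, 0, 0, 8, 4)

v_11(25289/12) = 3, so a_0 = ... = a_2 = 0. Factor out: x = 11^3 · u with u = 19/12 a unit in ℤ_11. Expand u iteratively via a_{v+i} = u_i mod 11, u_{i+1} = (u_i − a_{v+i})/11:
  u_0 = 19/12;  a_3 = 8;  u_1 = (u_0 − 8)/11 = -7/12
  u_1 = -7/12;  a_4 = 4;  u_2 = (u_1 − 4)/11 = -5/12
Digits: (0, 0, 0, 8, 4).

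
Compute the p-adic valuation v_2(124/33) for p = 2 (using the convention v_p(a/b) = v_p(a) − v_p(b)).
v_2(124/33) = 2

Factor powers of 2 from the numerator and denominator of the reduced fraction: 124 = 2^2 · 31 and 33 = 2^0 · 33. Apply v_p(a/b) = v_p(a) − v_p(b): v_2(124/33) = 2 − 0 = 2.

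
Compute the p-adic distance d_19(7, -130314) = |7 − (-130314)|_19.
d_19(7, -130314) = 1/130321

Step 1 — x − y = 7 − (-130314) = 130321. Step 2 — v_19(130321) = 4 (factor: 130321 = (19^4 · 1); the sign does not affect v_p). Step 3 — |x − y|_19 = 19^{-4} = 1/130321.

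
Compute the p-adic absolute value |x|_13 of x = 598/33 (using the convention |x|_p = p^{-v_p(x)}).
|598/33|_13 = 1/13

Step 1 — compute v_13(x) by factoring powers of 13 out of the numerator and denominator: v_13(598/33) = 1. Step 2 — apply |x|_p = p^{-v_p(x)} = 13^{-1} = 1/13.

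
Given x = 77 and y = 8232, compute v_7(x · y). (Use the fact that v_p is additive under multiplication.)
v_7(633864) = 4

v_p(x) = 1 (factor: 77 = 7^1 · 11); v_p(y) = 3 (factor: 8232 = 7^3 · 24). Additivity: v_p(xy) = v_p(x) + v_p(y) = 1 + 3 = 4. (Direct check: xy = 633864 = 7^4 · (264).)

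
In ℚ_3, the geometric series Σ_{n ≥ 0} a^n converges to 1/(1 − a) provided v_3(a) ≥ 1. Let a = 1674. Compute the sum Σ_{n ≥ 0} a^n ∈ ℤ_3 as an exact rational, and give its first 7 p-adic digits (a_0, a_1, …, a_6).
Σ a^n = 1/(1 − a) = -1/1673;  first 7 digits = (1, 0, 0, 2, 2, 0, 0)

v_3(a) = 3 ≥ 1, so the series converges in ℤ_3 to 1/(1 − a) = 1/(1 − 1674) = -1/1673. Expand this rational in ℤ_3: compute digits iteratively via d_i = x_i mod 3, x_{i+1} = (x_i − d_i)/3. The first 7 digits are (1, 0, 0, 2, 2, 0, 0).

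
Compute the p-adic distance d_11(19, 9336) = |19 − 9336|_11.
d_11(19, 9336) = 1/1331

Step 1 — x − y = 19 − 9336 = -9317. Step 2 — v_11(-9317) = 3 (factor: -9317 = −(11^3 · 7); the sign does not affect v_p). Step 3 — |x − y|_11 = 11^{-3} = 1/1331.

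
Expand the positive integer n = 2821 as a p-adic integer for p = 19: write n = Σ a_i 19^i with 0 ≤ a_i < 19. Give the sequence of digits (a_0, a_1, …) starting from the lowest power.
(a_0, a_1, …) = (9, 15, 7)

Repeated division by 19 gives the digits low-to-high: 2821 = 9 + 15·19^1 + 7·19^2. Digit sequence: (9, 15, 7).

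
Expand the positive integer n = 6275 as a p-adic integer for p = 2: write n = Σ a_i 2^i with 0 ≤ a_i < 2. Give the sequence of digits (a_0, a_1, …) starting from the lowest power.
(a_0, a_1, …) = (1, 1, 0, 0, 0, 0, 0, 1, 0, 0, 0, 1, 1)

Repeated division by 2 gives the digits low-to-high: 6275 = 1 + 1·2^1 + 1·2^7 + 1·2^11 + 1·2^12. Digit sequence: (1, 1, 0, 0, 0, 0, 0, 1, 0, 0, 0, 1, 1).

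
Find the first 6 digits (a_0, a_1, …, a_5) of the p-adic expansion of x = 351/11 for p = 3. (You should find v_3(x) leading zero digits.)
(a_0, …, a_5) = (0, 0, 0, 2, 0, 1)

v_3(351/11) = 3, so a_0 = ... = a_2 = 0. Factor out: x = 3^3 · u with u = 13/11 a unit in ℤ_3. Expand u iteratively via a_{v+i} = u_i mod 3, u_{i+1} = (u_i − a_{v+i})/3:
  u_0 = 13/11;  a_3 = 2;  u_1 = (u_0 − 2)/3 = -3/11
  u_1 = -3/11;  a_4 = 0;  u_2 = (u_1 − 0)/3 = -1/11
  u_2 = -1/11;  a_5 = 1;  u_3 = (u_2 − 1)/3 = -4/11
Digits: (0, 0, 0, 2, 0, 1).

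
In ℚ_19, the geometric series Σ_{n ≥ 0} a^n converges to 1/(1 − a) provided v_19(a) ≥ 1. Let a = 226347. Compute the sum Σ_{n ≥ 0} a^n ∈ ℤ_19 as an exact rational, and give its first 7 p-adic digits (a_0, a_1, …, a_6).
Σ a^n = 1/(1 − a) = -1/226346;  first 7 digits = (1, 0, 0, 14, 1, 0, 6)

v_19(a) = 3 ≥ 1, so the series converges in ℤ_19 to 1/(1 − a) = 1/(1 − 226347) = -1/226346. Expand this rational in ℤ_19: compute digits iteratively via d_i = x_i mod 19, x_{i+1} = (x_i − d_i)/19. The first 7 digits are (1, 0, 0, 14, 1, 0, 6).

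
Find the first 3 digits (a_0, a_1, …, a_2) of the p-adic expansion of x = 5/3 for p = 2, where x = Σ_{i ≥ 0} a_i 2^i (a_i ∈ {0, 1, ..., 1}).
(a_0, …, a_2) = (1, 1, 1)

v_2(5/3) = 0 (numerator and denominator both coprime to 2), so x ∈ ℤ_2^×. Compute digits iteratively via a_i = x_i mod 2, x_{i+1} = (x_i − a_i)/2, with x_0 = x:
  x_0 = 5/3;  a_0 = 1;  x_1 = (x_0 − 1)/2 = 1/3
  x_1 = 1/3;  a_1 = 1;  x_2 = (x_1 − 1)/2 = -1/3
  x_2 = -1/3;  a_2 = 1;  x_3 = (x_2 − 1)/2 = -2/3
Digits: (1, 1, 1).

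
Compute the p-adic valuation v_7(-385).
v_7(-385) = 1

v_7(n) is the largest exponent k such that 7^k divides n. Factor out: -385 = -7^1 · 55. (Sign doesn't affect v_p.) So v_7(-385) = 1.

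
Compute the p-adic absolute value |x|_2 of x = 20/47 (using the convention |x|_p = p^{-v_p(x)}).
|20/47|_2 = 1/4

Step 1 — compute v_2(x) by factoring powers of 2 out of the numerator and denominator: v_2(20/47) = 2. Step 2 — apply |x|_p = p^{-v_p(x)} = 2^{-2} = 1/4.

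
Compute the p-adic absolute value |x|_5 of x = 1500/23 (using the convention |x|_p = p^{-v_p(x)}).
|1500/23|_5 = 1/125

Step 1 — compute v_5(x) by factoring powers of 5 out of the numerator and denominator: v_5(1500/23) = 3. Step 2 — apply |x|_p = p^{-v_p(x)} = 5^{-3} = 1/125.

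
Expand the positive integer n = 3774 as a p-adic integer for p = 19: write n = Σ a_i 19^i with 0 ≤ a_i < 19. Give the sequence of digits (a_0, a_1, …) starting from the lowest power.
(a_0, a_1, …) = (12, 8, 10)

Repeated division by 19 gives the digits low-to-high: 3774 = 12 + 8·19^1 + 10·19^2. Digit sequence: (12, 8, 10).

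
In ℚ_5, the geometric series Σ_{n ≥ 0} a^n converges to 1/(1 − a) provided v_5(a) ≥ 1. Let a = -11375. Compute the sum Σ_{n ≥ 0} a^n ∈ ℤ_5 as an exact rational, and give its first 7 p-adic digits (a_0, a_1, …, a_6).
Σ a^n = 1/(1 − a) = 1/11376;  first 7 digits = (1, 0, 0, 4, 1, 1, 0)

v_5(a) = 3 ≥ 1, so the series converges in ℤ_5 to 1/(1 − a) = 1/(1 − (-11375)) = 1/11376. Expand this rational in ℤ_5: compute digits iteratively via d_i = x_i mod 5, x_{i+1} = (x_i − d_i)/5. The first 7 digits are (1, 0, 0, 4, 1, 1, 0).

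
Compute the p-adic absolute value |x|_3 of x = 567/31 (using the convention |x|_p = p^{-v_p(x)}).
|567/31|_3 = 1/81

Step 1 — compute v_3(x) by factoring powers of 3 out of the numerator and denominator: v_3(567/31) = 4. Step 2 — apply |x|_p = p^{-v_p(x)} = 3^{-4} = 1/81.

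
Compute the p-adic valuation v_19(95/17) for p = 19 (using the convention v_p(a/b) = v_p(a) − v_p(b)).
v_19(95/17) = 1

Factor powers of 19 from the numerator and denominator of the reduced fraction: 95 = 19^1 · 5 and 17 = 19^0 · 17. Apply v_p(a/b) = v_p(a) − v_p(b): v_19(95/17) = 1 − 0 = 1.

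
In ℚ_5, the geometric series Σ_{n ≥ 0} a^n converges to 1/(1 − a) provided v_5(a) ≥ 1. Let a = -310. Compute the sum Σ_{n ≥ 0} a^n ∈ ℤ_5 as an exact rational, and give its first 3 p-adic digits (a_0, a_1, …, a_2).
Σ a^n = 1/(1 − a) = 1/311;  first 3 digits = (1, 3, 1)

v_5(a) = 1 ≥ 1, so the series converges in ℤ_5 to 1/(1 − a) = 1/(1 − (-310)) = 1/311. Expand this rational in ℤ_5: compute digits iteratively via d_i = x_i mod 5, x_{i+1} = (x_i − d_i)/5. The first 3 digits are (1, 3, 1).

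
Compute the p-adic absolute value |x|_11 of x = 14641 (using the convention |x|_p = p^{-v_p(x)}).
|14641|_11 = 1/14641

Step 1 — compute v_11(x) by factoring powers of 11 out of the numerator and denominator: v_11(14641) = 4. Step 2 — apply |x|_p = p^{-v_p(x)} = 11^{-4} = 1/14641.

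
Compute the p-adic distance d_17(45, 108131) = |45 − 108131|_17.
d_17(45, 108131) = 1/4913

Step 1 — x − y = 45 − 108131 = -108086. Step 2 — v_17(-108086) = 3 (factor: -108086 = −(17^3 · 22); the sign does not affect v_p). Step 3 — |x − y|_17 = 17^{-3} = 1/4913.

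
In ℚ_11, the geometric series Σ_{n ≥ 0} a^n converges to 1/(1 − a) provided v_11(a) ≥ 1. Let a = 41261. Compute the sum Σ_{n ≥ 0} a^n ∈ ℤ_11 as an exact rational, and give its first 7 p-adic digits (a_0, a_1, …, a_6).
Σ a^n = 1/(1 − a) = -1/41260;  first 7 digits = (1, 0, 0, 9, 2, 0, 4)

v_11(a) = 3 ≥ 1, so the series converges in ℤ_11 to 1/(1 − a) = 1/(1 − 41261) = -1/41260. Expand this rational in ℤ_11: compute digits iteratively via d_i = x_i mod 11, x_{i+1} = (x_i − d_i)/11. The first 7 digits are (1, 0, 0, 9, 2, 0, 4).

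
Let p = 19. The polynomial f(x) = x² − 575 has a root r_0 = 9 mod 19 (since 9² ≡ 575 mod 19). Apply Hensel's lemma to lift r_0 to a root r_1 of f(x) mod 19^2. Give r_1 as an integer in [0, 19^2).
r_1 = 237 (mod 361)

Hensel's recurrence: r_{i+1} = r_i − f(r_i)·(f′(r_i))^{-1} mod 19^{i+2}, with f′(x) = 2x. Iterate:
  r_0 = 9 (mod 19)
  r_1 = 237 (mod 361)
Final: r_1 = 237, and one checks f(r_1) ≡ 0 mod 19^2.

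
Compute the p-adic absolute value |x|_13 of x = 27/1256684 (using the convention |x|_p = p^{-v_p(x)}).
|27/1256684|_13 = 28561

Step 1 — compute v_13(x) by factoring powers of 13 out of the numerator and denominator: v_13(27/1256684) = -4. Step 2 — apply |x|_p = p^{-v_p(x)} = 13^{4} = 28561.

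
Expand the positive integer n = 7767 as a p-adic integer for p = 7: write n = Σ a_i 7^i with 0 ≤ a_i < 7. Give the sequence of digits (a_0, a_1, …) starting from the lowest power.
(a_0, a_1, …) = (4, 3, 4, 1, 3)

Repeated division by 7 gives the digits low-to-high: 7767 = 4 + 3·7^1 + 4·7^2 + 1·7^3 + 3·7^4. Digit sequence: (4, 3, 4, 1, 3).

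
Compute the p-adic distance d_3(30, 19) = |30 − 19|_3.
d_3(30, 19) = 1

Step 1 — x − y = 30 − 19 = 11. Step 2 — v_3(11) = 0 (factor: 11 = (3^0 · 11); the sign does not affect v_p). Step 3 — |x − y|_3 = 3^{0} = 1.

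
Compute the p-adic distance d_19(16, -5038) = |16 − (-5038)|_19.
d_19(16, -5038) = 1/361

Step 1 — x − y = 16 − (-5038) = 5054. Step 2 — v_19(5054) = 2 (factor: 5054 = (19^2 · 14); the sign does not affect v_p). Step 3 — |x − y|_19 = 19^{-2} = 1/361.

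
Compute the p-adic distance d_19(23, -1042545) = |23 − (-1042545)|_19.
d_19(23, -1042545) = 1/130321

Step 1 — x − y = 23 − (-1042545) = 1042568. Step 2 — v_19(1042568) = 4 (factor: 1042568 = (19^4 · 8); the sign does not affect v_p). Step 3 — |x − y|_19 = 19^{-4} = 1/130321.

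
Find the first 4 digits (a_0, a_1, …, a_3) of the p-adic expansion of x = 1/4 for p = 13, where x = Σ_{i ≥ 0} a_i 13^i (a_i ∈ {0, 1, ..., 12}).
(a_0, …, a_3) = (10, 9, 9, 9)

v_13(1/4) = 0 (numerator and denominator both coprime to 13), so x ∈ ℤ_13^×. Compute digits iteratively via a_i = x_i mod 13, x_{i+1} = (x_i − a_i)/13, with x_0 = x:
  x_0 = 1/4;  a_0 = 10;  x_1 = (x_0 − 10)/13 = -3/4
  x_1 = -3/4;  a_1 = 9;  x_2 = (x_1 − 9)/13 = -3/4
  x_2 = -3/4;  a_2 = 9;  x_3 = (x_2 − 9)/13 = -3/4
  x_3 = -3/4;  a_3 = 9;  x_4 = (x_3 − 9)/13 = -3/4
Digits: (10, 9, 9, 9).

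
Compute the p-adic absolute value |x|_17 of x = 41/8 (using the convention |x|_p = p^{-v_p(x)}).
|41/8|_17 = 1

Step 1 — compute v_17(x) by factoring powers of 17 out of the numerator and denominator: v_17(41/8) = 0. Step 2 — apply |x|_p = p^{-v_p(x)} = 17^{0} = 1.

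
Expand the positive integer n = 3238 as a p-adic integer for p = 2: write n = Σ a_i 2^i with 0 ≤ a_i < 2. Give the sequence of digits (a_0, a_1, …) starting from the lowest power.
(a_0, a_1, …) = (0, 1, 1, 0, 0, 1, 0, 1, 0, 0, 1, 1)

Repeated division by 2 gives the digits low-to-high: 3238 = 1·2^1 + 1·2^2 + 1·2^5 + 1·2^7 + 1·2^10 + 1·2^11. Digit sequence: (0, 1, 1, 0, 0, 1, 0, 1, 0, 0, 1, 1).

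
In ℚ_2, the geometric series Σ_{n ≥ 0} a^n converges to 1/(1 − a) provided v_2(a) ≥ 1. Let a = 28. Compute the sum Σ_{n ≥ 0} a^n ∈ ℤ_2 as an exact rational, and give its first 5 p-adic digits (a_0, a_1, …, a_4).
Σ a^n = 1/(1 − a) = -1/27;  first 5 digits = (1, 0, 1, 1, 0)

v_2(a) = 2 ≥ 1, so the series converges in ℤ_2 to 1/(1 − a) = 1/(1 − 28) = -1/27. Expand this rational in ℤ_2: compute digits iteratively via d_i = x_i mod 2, x_{i+1} = (x_i − d_i)/2. The first 5 digits are (1, 0, 1, 1, 0).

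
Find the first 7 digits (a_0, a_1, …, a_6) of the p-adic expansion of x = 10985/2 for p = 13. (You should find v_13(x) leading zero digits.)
(a_0, …, a_6) = (0, 0, 0, 9, 6, 6, 6)

v_13(10985/2) = 3, so a_0 = ... = a_2 = 0. Factor out: x = 13^3 · u with u = 5/2 a unit in ℤ_13. Expand u iteratively via a_{v+i} = u_i mod 13, u_{i+1} = (u_i − a_{v+i})/13:
  u_0 = 5/2;  a_3 = 9;  u_1 = (u_0 − 9)/13 = -1/2
  u_1 = -1/2;  a_4 = 6;  u_2 = (u_1 − 6)/13 = -1/2
  u_2 = -1/2;  a_5 = 6;  u_3 = (u_2 − 6)/13 = -1/2
  u_3 = -1/2;  a_6 = 6;  u_4 = (u_3 − 6)/13 = -1/2
Digits: (0, 0, 0, 9, 6, 6, 6).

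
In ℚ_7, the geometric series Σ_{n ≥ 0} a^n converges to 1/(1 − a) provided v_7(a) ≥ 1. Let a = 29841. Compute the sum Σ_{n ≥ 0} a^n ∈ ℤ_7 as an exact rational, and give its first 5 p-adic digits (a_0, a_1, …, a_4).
Σ a^n = 1/(1 − a) = -1/29840;  first 5 digits = (1, 0, 0, 3, 5)

v_7(a) = 3 ≥ 1, so the series converges in ℤ_7 to 1/(1 − a) = 1/(1 − 29841) = -1/29840. Expand this rational in ℤ_7: compute digits iteratively via d_i = x_i mod 7, x_{i+1} = (x_i − d_i)/7. The first 5 digits are (1, 0, 0, 3, 5).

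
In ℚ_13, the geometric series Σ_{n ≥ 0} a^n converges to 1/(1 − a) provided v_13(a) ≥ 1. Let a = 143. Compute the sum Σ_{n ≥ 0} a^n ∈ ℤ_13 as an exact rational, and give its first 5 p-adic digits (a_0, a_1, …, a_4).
Σ a^n = 1/(1 − a) = -1/142;  first 5 digits = (1, 11, 4, 1, 2)

v_13(a) = 1 ≥ 1, so the series converges in ℤ_13 to 1/(1 − a) = 1/(1 − 143) = -1/142. Expand this rational in ℤ_13: compute digits iteratively via d_i = x_i mod 13, x_{i+1} = (x_i − d_i)/13. The first 5 digits are (1, 11, 4, 1, 2).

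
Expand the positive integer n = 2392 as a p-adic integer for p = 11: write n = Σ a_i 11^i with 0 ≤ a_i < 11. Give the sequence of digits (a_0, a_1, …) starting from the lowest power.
(a_0, a_1, …) = (5, 8, 8, 1)

Repeated division by 11 gives the digits low-to-high: 2392 = 5 + 8·11^1 + 8·11^2 + 1·11^3. Digit sequence: (5, 8, 8, 1).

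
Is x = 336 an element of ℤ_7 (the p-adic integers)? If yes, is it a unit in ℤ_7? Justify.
x ∈ ℤ_7 but not a unit; v_7(x) = 1 > 0

ℤ_7 = {x ∈ ℚ_7 : v_7(x) ≥ 0} and ℤ_7^× = {x ∈ ℤ_7 : v_7(x) = 0}. Here v_7(336) = v_7(num) − v_7(den) = 1; compare against these criteria.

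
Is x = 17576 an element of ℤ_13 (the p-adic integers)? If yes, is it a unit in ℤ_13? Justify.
x ∈ ℤ_13 but not a unit; v_13(x) = 3 > 0

ℤ_13 = {x ∈ ℚ_13 : v_13(x) ≥ 0} and ℤ_13^× = {x ∈ ℤ_13 : v_13(x) = 0}. Here v_13(17576) = v_13(num) − v_13(den) = 3; compare against these criteria.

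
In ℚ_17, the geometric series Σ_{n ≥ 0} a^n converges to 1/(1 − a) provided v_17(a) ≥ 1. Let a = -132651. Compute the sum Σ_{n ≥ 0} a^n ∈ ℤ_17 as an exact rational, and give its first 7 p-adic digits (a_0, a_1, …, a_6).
Σ a^n = 1/(1 − a) = 1/132652;  first 7 digits = (1, 0, 0, 7, 15, 16, 14)

v_17(a) = 3 ≥ 1, so the series converges in ℤ_17 to 1/(1 − a) = 1/(1 − (-132651)) = 1/132652. Expand this rational in ℤ_17: compute digits iteratively via d_i = x_i mod 17, x_{i+1} = (x_i − d_i)/17. The first 7 digits are (1, 0, 0, 7, 15, 16, 14).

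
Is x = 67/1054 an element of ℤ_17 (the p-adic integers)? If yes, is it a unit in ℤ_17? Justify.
x ∉ ℤ_17 (v_17(x) = -1 < 0)

ℤ_17 = {x ∈ ℚ_17 : v_17(x) ≥ 0} and ℤ_17^× = {x ∈ ℤ_17 : v_17(x) = 0}. Here v_17(67/1054) = v_17(num) − v_17(den) = -1; compare against these criteria.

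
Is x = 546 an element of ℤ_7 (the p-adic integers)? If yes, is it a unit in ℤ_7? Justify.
x ∈ ℤ_7 but not a unit; v_7(x) = 1 > 0

ℤ_7 = {x ∈ ℚ_7 : v_7(x) ≥ 0} and ℤ_7^× = {x ∈ ℤ_7 : v_7(x) = 0}. Here v_7(546) = v_7(num) − v_7(den) = 1; compare against these criteria.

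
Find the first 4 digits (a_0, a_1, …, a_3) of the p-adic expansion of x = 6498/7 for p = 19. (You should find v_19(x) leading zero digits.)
(a_0, …, a_3) = (0, 0, 8, 16)

v_19(6498/7) = 2, so a_0 = ... = a_1 = 0. Factor out: x = 19^2 · u with u = 18/7 a unit in ℤ_19. Expand u iteratively via a_{v+i} = u_i mod 19, u_{i+1} = (u_i − a_{v+i})/19:
  u_0 = 18/7;  a_2 = 8;  u_1 = (u_0 − 8)/19 = -2/7
  u_1 = -2/7;  a_3 = 16;  u_2 = (u_1 − 16)/19 = -6/7
Digits: (0, 0, 8, 16).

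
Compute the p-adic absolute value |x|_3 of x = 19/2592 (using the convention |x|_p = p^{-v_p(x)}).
|19/2592|_3 = 81

Step 1 — compute v_3(x) by factoring powers of 3 out of the numerator and denominator: v_3(19/2592) = -4. Step 2 — apply |x|_p = p^{-v_p(x)} = 3^{4} = 81.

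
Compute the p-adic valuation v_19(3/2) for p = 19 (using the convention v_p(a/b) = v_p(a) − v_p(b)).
v_19(3/2) = 0

Factor powers of 19 from the numerator and denominator of the reduced fraction: 3 = 19^0 · 3 and 2 = 19^0 · 2. Apply v_p(a/b) = v_p(a) − v_p(b): v_19(3/2) = 0 − 0 = 0.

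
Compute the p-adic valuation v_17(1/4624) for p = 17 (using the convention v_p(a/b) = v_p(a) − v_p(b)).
v_17(1/4624) = -2

Factor powers of 17 from the numerator and denominator of the reduced fraction: 1 = 17^0 · 1 and 4624 = 17^2 · 16. Apply v_p(a/b) = v_p(a) − v_p(b): v_17(1/4624) = 0 − 2 = -2.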